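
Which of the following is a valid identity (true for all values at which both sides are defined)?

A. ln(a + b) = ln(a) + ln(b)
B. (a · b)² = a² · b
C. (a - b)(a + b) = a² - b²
A: fails at (5, 5) — LHS = ln(10) ≈ 2.303, RHS = 2·ln(5) ≈ 3.219.
B: fails at (2, 4) — LHS = 64, RHS = 16.
C: holds — e.g. at (5, 5), both sides equal 0.

Answer: C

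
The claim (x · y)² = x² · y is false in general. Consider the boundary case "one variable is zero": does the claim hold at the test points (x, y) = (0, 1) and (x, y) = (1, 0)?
Yes, holds at both test points

At (0, 1): LHS = 0, RHS = 0 → equal
At (1, 0): LHS = 0, RHS = 0 → equal

So the claim does hold at both of these boundary points, even though it is not an identity.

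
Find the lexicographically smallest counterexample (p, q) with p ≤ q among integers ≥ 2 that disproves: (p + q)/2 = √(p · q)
(p, q) = (2, 3)

Substituting (2, 3) into the claim:
LHS = (2 + 3)/2 = 5/2
RHS = √(2 · 3) = √(6) ≈ 2.449

Since LHS ≠ RHS, this pair disproves the claim, and no lexicographically smaller pair (p ≤ q, integers ≥ 2) does.

For instance (2, 7) is also a counterexample (LHS = 9/2, RHS = √(14) ≈ 3.742), but it's lexicographically larger.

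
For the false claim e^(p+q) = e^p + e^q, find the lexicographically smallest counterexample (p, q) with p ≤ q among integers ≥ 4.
(p, q) = (4, 4)

Substituting (4, 4) into the claim:
LHS = e^(4+4) = e^8 ≈ 2981
RHS = e^4 + e^4 = 2·e^4 ≈ 109.2

Since LHS ≠ RHS, this pair disproves the claim, and no lexicographically smaller pair (p ≤ q, integers ≥ 4) does.

For instance (5, 11) is also a counterexample (LHS = e^16 ≈ 8886110.5, RHS = e^5 + e^11 ≈ 60022.6), but it's lexicographically larger.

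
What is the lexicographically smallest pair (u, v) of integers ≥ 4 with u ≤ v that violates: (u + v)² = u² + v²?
Substituting (4, 4) into the claim:
LHS = (4 + 4)² = 64
RHS = 4² + 4² = 32

Since LHS ≠ RHS, this pair disproves the claim, and no lexicographically smaller pair (u ≤ v, integers ≥ 4) does.

For instance (5, 11) is also a counterexample (LHS = 256, RHS = 146), but it's lexicographically larger.

Answer: (u, v) = (4, 4)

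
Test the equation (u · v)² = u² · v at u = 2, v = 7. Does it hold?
Fails

Substituting u = 2, v = 7:

LHS = (2 · 7)² = 196
RHS = 2² · 7 = 28

LHS ≠ RHS, so the equation does not hold at this point.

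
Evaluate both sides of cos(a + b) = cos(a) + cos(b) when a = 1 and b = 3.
LHS = cos(1 + 3) = cos(4) ≈ -0.6536
RHS = cos(1) + cos(3) ≈ -0.4497

LHS ≠ RHS (they differ by about 0.204), so the equation does not hold here.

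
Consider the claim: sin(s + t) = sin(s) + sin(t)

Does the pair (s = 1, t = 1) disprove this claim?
Yes

Substituting s = 1, t = 1:
LHS = sin(1 + 1) = sin(2) ≈ 0.9093
RHS = sin(1) + sin(1) = 2·sin(1) ≈ 1.683

Since LHS ≠ RHS, this pair disproves the claim.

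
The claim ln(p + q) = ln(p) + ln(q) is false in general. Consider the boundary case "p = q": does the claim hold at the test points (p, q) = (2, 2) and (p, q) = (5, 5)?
At (2, 2): LHS = ln(4) ≈ 1.386, RHS = 2·ln(2) ≈ 1.386 → equal
At (5, 5): LHS = ln(10) ≈ 2.303 ≠ RHS = 2·ln(5) ≈ 3.219

Answer: Only at (2, 2)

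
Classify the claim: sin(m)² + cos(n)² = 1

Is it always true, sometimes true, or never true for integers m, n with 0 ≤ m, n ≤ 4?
Sometimes true

It holds at (m, n) = (3, 3) (both sides equal 1), but fails at (m, n) = (3, 1) (LHS = sin(3)² + cos(1)² ≈ 0.3118, RHS = 1).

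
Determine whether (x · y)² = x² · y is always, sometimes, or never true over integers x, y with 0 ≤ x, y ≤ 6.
Sometimes true

It holds at (x, y) = (4, 0) (both sides equal 0), but fails at (x, y) = (2, 5) (LHS = 100, RHS = 20).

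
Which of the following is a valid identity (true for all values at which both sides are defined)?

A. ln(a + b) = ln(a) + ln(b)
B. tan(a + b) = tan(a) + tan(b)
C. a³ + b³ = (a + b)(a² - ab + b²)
A: fails at (4, 6) — LHS = ln(10) ≈ 2.303, RHS = ln(4) + ln(6) ≈ 3.178.
B: fails at (1, 1) — LHS = tan(2) ≈ -2.185, RHS = 2·tan(1) ≈ 3.115.
C: holds — e.g. at (1, 4), both sides equal 65.

Answer: C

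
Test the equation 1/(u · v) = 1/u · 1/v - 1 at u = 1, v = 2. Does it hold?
Substituting u = 1, v = 2:

LHS = 1/(1 · 2) = 1/2
RHS = 1/1 · 1/2 - 1 = -1/2

LHS ≠ RHS, so the equation does not hold at this point.

Answer: Fails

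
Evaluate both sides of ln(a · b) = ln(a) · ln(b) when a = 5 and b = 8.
LHS = ln(5 · 8) = ln(40) ≈ 3.689
RHS = ln(5) · ln(8) ≈ 3.347

LHS ≠ RHS (they differ by about 0.3421), so the equation does not hold here.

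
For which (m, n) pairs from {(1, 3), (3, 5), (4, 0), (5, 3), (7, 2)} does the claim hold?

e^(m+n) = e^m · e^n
All pairs

Testing each pair:
(1, 3): LHS = e^4 ≈ 54.6, RHS = e^4 ≈ 54.6 → holds
(3, 5): LHS = e^8 ≈ 2981, RHS = e^8 ≈ 2981 → holds
(4, 0): LHS = e^4 ≈ 54.6, RHS = e^4 ≈ 54.6 → holds
(5, 3): LHS = e^8 ≈ 2981, RHS = e^8 ≈ 2981 → holds
(7, 2): LHS = e^9 ≈ 8103, RHS = e^9 ≈ 8103 → holds

Every pair satisfies the claim.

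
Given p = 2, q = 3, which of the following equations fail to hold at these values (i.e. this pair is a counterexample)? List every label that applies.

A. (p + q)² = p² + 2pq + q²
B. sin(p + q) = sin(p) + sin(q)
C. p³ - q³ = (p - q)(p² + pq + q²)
B

Evaluating each claim at the given values:
A. LHS = 25, RHS = 25 → holds here (LHS = RHS)
B. LHS = sin(5) ≈ -0.9589, RHS = sin(3) + sin(2) ≈ 1.05 → fails here (LHS ≠ RHS)
C. LHS = -19, RHS = -19 → holds here (LHS = RHS)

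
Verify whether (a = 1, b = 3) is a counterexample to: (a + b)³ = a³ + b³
Yes

Substituting a = 1, b = 3:
LHS = (1 + 3)³ = 64
RHS = 1³ + 3³ = 28

Since LHS ≠ RHS, this pair disproves the claim.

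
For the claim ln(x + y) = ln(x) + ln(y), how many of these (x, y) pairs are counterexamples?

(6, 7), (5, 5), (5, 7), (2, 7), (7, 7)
Testing each pair:
(6, 7): LHS = ln(13) ≈ 2.565, RHS = ln(6) + ln(7) ≈ 3.738 → counterexample
(5, 5): LHS = ln(10) ≈ 2.303, RHS = 2·ln(5) ≈ 3.219 → counterexample
(5, 7): LHS = ln(12) ≈ 2.485, RHS = ln(5) + ln(7) ≈ 3.555 → counterexample
(2, 7): LHS = ln(9) ≈ 2.197, RHS = ln(2) + ln(7) ≈ 2.639 → counterexample
(7, 7): LHS = ln(14) ≈ 2.639, RHS = 2·ln(7) ≈ 3.892 → counterexample

That makes 5 counterexamples.

Answer: 5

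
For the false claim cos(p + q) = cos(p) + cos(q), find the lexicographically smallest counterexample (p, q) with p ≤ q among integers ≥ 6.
(p, q) = (6, 6)

Substituting (6, 6) into the claim:
LHS = cos(6 + 6) = cos(12) ≈ 0.8439
RHS = cos(6) + cos(6) = 2·cos(6) ≈ 1.92

Since LHS ≠ RHS, this pair disproves the claim, and no lexicographically smaller pair (p ≤ q, integers ≥ 6) does.

For instance (7, 12) is also a counterexample (LHS = cos(19) ≈ 0.9887, RHS = cos(7) + cos(12) ≈ 1.598), but it's lexicographically larger.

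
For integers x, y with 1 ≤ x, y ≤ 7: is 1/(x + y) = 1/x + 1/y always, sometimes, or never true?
The claim fails for every pair in the range. For instance at (x, y) = (4, 7): LHS = 1/11, RHS = 11/28.

Answer: Never true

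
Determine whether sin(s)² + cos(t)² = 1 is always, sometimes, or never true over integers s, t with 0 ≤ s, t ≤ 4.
It holds at (s, t) = (4, 4) (both sides equal 1), but fails at (s, t) = (0, 4) (LHS = cos(4)² ≈ 0.4272, RHS = 1).

Answer: Sometimes true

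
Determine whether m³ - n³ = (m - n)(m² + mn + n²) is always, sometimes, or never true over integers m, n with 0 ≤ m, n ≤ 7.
The identity holds for every pair in the range. For instance at (m, n) = (4, 3): both sides equal 37.

Answer: Always true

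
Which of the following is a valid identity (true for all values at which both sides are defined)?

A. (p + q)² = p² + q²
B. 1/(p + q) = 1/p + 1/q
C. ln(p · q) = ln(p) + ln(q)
A: fails at (4, 4) — LHS = 64, RHS = 32.
B: fails at (3, 5) — LHS = 1/8, RHS = 8/15.
C: holds — e.g. at (2, 2), both sides equal ln(4) ≈ 1.386.

Answer: C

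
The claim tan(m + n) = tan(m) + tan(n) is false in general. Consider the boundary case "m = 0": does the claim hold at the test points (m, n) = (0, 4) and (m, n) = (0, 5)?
At (0, 4): LHS = tan(4) ≈ 1.158, RHS = tan(4) ≈ 1.158 → equal
At (0, 5): LHS = tan(5) ≈ -3.381, RHS = tan(5) ≈ -3.381 → equal

So the claim does hold at both of these boundary points, even though it is not an identity.

Answer: Yes, holds at both test points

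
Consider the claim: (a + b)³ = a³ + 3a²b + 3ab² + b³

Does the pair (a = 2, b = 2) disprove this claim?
No

Substituting a = 2, b = 2:
LHS = (2 + 2)³ = 64
RHS = 2³ + 3·2²·2 + 3·2·2² + 2³ = 64

The sides agree, so this pair does not disprove the claim.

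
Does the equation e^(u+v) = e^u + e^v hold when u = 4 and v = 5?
Substituting u = 4, v = 5:

LHS = e^(4+5) = e^9 ≈ 8103
RHS = e^4 + e^5 ≈ 203

LHS ≠ RHS, so the equation does not hold at this point.

Answer: Fails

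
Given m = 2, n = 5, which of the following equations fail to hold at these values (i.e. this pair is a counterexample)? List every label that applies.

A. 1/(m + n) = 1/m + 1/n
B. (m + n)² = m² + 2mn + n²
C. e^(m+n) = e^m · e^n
Evaluating each claim at the given values:
A. LHS = 1/7, RHS = 7/10 → fails here (LHS ≠ RHS)
B. LHS = 49, RHS = 49 → holds here (LHS = RHS)
C. LHS = e^7 ≈ 1097, RHS = e^7 ≈ 1097 → holds here (LHS = RHS)

Answer: A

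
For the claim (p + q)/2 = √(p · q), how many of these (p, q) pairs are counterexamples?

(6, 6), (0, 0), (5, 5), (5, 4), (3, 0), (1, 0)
3

Testing each pair:
(6, 6): LHS = 6, RHS = 6 → satisfies claim
(0, 0): LHS = 0, RHS = 0 → satisfies claim
(5, 5): LHS = 5, RHS = 5 → satisfies claim
(5, 4): LHS = 9/2, RHS = 2·√(5) ≈ 4.472 → counterexample
(3, 0): LHS = 3/2, RHS = 0 → counterexample
(1, 0): LHS = 1/2, RHS = 0 → counterexample

That makes 3 counterexamples.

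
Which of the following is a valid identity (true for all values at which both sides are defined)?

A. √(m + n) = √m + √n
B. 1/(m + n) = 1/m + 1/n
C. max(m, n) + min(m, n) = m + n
A: fails at (1, 3) — LHS = 2, RHS = 1 + √(3) ≈ 2.732.
B: fails at (1, 3) — LHS = 1/4, RHS = 4/3.
C: holds — e.g. at (1, 5), both sides equal 6.

Answer: C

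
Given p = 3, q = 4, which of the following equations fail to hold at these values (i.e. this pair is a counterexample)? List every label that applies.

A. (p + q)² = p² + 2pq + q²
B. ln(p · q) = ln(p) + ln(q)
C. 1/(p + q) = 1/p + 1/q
Evaluating each claim at the given values:
A. LHS = 49, RHS = 49 → holds here (LHS = RHS)
B. LHS = ln(12) ≈ 2.485, RHS = ln(3) + ln(4) ≈ 2.485 → holds here (LHS = RHS)
C. LHS = 1/7, RHS = 7/12 → fails here (LHS ≠ RHS)

Answer: C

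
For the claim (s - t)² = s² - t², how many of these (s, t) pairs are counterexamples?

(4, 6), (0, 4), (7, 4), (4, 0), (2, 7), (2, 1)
Testing each pair:
(4, 6): LHS = 4, RHS = -20 → counterexample
(0, 4): LHS = 16, RHS = -16 → counterexample
(7, 4): LHS = 9, RHS = 33 → counterexample
(4, 0): LHS = 16, RHS = 16 → satisfies claim
(2, 7): LHS = 25, RHS = -45 → counterexample
(2, 1): LHS = 1, RHS = 3 → counterexample

That makes 5 counterexamples.

Answer: 5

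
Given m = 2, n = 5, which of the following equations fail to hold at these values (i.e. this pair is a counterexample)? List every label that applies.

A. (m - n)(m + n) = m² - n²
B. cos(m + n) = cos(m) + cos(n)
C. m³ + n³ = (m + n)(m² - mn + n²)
Evaluating each claim at the given values:
A. LHS = -21, RHS = -21 → holds here (LHS = RHS)
B. LHS = cos(7) ≈ 0.7539, RHS = cos(2) + cos(5) ≈ -0.1325 → fails here (LHS ≠ RHS)
C. LHS = 133, RHS = 133 → holds here (LHS = RHS)

Answer: B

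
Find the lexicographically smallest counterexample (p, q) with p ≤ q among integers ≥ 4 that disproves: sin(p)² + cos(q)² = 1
Substituting (4, 5) into the claim:
LHS = sin(4)² + cos(5)² ≈ 0.6532
RHS = 1

Since LHS ≠ RHS, this pair disproves the claim, and no lexicographically smaller pair (p ≤ q, integers ≥ 4) does.

For instance (6, 7) is also a counterexample (LHS = sin(6)² + cos(7)² ≈ 0.6464, RHS = 1), but it's lexicographically larger.

Answer: (p, q) = (4, 5)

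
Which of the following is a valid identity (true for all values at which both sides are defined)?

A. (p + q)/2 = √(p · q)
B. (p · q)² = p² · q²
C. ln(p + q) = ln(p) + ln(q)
B

A: fails at (4, 5) — LHS = 9/2, RHS = 2·√(5) ≈ 4.472.
B: holds — e.g. at (4, 5), both sides equal 400.
C: fails at (2, 3) — LHS = ln(5) ≈ 1.609, RHS = ln(2) + ln(3) ≈ 1.792.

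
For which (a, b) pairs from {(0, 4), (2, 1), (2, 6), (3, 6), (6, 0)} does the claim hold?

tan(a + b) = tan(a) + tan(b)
(0, 4), (6, 0)

Testing each pair:
(0, 4): LHS = tan(4) ≈ 1.158, RHS = tan(4) ≈ 1.158 → holds
(2, 1): LHS = tan(3) ≈ -0.1425, RHS = tan(2) + tan(1) ≈ -0.6276 → fails
(2, 6): LHS = tan(8) ≈ -6.8, RHS = tan(2) + tan(6) ≈ -2.476 → fails
(3, 6): LHS = tan(9) ≈ -0.4523, RHS = tan(6) + tan(3) ≈ -0.4336 → fails
(6, 0): LHS = tan(6) ≈ -0.291, RHS = tan(6) ≈ -0.291 → holds

2 of 5 pairs satisfy the claim.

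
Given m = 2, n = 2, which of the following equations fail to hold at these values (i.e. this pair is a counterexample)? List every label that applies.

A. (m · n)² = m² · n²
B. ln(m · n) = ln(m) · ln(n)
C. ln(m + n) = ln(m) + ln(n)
B

Evaluating each claim at the given values:
A. LHS = 16, RHS = 16 → holds here (LHS = RHS)
B. LHS = ln(4) ≈ 1.386, RHS = ln(2)² ≈ 0.4805 → fails here (LHS ≠ RHS)
C. LHS = ln(4) ≈ 1.386, RHS = 2·ln(2) ≈ 1.386 → holds here (LHS = RHS)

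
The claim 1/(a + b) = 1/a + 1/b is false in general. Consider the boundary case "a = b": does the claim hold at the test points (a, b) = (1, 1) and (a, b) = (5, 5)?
At (1, 1): LHS = 1/2 ≠ RHS = 2
At (5, 5): LHS = 1/10 ≠ RHS = 2/5

Answer: No, fails at both test points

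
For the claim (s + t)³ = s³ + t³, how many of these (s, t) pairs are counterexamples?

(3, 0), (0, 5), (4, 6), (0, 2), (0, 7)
Testing each pair:
(3, 0): LHS = 27, RHS = 27 → satisfies claim
(0, 5): LHS = 125, RHS = 125 → satisfies claim
(4, 6): LHS = 1000, RHS = 280 → counterexample
(0, 2): LHS = 8, RHS = 8 → satisfies claim
(0, 7): LHS = 343, RHS = 343 → satisfies claim

That makes 1 counterexample.

Answer: 1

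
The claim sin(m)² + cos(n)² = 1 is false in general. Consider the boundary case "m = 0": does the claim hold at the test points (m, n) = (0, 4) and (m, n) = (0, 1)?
At (0, 4): LHS = cos(4)² ≈ 0.4272 ≠ RHS = 1
At (0, 1): LHS = cos(1)² ≈ 0.2919 ≠ RHS = 1

Answer: No, fails at both test points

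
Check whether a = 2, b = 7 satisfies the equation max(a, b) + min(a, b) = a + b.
Holds

Substituting a = 2, b = 7:

LHS = max(2, 7) + min(2, 7) = 9
RHS = 2 + 7 = 9

LHS = RHS, so the equation holds at this point.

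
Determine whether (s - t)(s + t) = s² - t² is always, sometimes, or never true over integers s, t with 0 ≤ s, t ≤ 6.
Always true

The identity holds for every pair in the range. For instance at (s, t) = (1, 0): both sides equal 1.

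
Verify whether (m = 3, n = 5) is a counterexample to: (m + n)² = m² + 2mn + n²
No

Substituting m = 3, n = 5:
LHS = (3 + 5)² = 64
RHS = 3² + 2·3·5 + 5² = 64

The sides agree, so this pair does not disprove the claim.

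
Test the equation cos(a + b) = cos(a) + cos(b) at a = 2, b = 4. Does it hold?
Substituting a = 2, b = 4:

LHS = cos(2 + 4) = cos(6) ≈ 0.9602
RHS = cos(2) + cos(4) ≈ -1.07

LHS ≠ RHS, so the equation does not hold at this point.

Answer: Fails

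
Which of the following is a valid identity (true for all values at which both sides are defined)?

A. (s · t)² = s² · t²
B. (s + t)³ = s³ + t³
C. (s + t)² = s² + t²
A

A: holds — e.g. at (3, 5), both sides equal 225.
B: fails at (3, 3) — LHS = 216, RHS = 54.
C: fails at (4, 4) — LHS = 64, RHS = 32.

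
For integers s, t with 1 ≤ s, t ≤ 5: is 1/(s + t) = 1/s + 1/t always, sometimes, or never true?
Never true

The claim fails for every pair in the range. For instance at (s, t) = (5, 2): LHS = 1/7, RHS = 7/10.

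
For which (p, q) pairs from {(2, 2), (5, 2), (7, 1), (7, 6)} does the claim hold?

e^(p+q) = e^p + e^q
None

Testing each pair:
(2, 2): LHS = e^4 ≈ 54.6, RHS = 2·e^2 ≈ 14.78 → fails
(5, 2): LHS = e^7 ≈ 1097, RHS = e^2 + e^5 ≈ 155.8 → fails
(7, 1): LHS = e^8 ≈ 2981, RHS = e + e^7 ≈ 1099 → fails
(7, 6): LHS = e^13 ≈ 442413.4, RHS = e^6 + e^7 ≈ 1500 → fails

No pair satisfies the claim.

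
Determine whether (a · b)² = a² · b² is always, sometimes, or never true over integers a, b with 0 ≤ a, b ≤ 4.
Always true

The identity holds for every pair in the range. For instance at (a, b) = (3, 0): both sides equal 0.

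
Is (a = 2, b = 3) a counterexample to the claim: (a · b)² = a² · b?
Substituting a = 2, b = 3:
LHS = (2 · 3)² = 36
RHS = 2² · 3 = 12

Since LHS ≠ RHS, this pair disproves the claim.

Answer: Yes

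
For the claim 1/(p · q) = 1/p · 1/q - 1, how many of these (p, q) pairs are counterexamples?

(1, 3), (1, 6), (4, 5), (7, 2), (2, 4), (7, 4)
Testing each pair:
(1, 3): LHS = 1/3, RHS = -2/3 → counterexample
(1, 6): LHS = 1/6, RHS = -5/6 → counterexample
(4, 5): LHS = 1/20, RHS = -19/20 → counterexample
(7, 2): LHS = 1/14, RHS = -13/14 → counterexample
(2, 4): LHS = 1/8, RHS = -7/8 → counterexample
(7, 4): LHS = 1/28, RHS = -27/28 → counterexample

That makes 6 counterexamples.

Answer: 6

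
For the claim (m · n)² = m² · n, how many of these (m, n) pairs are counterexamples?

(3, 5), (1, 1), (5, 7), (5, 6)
3

Testing each pair:
(3, 5): LHS = 225, RHS = 45 → counterexample
(1, 1): LHS = 1, RHS = 1 → satisfies claim
(5, 7): LHS = 1225, RHS = 175 → counterexample
(5, 6): LHS = 900, RHS = 150 → counterexample

That makes 3 counterexamples.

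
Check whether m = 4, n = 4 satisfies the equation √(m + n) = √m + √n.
Substituting m = 4, n = 4:

LHS = √(4 + 4) = 2·√(2) ≈ 2.828
RHS = √4 + √4 = 4

LHS ≠ RHS, so the equation does not hold at this point.

Answer: Fails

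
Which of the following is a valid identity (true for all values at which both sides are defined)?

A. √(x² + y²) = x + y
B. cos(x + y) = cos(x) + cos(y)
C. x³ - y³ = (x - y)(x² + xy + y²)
A: fails at (1, 1) — LHS = √(2) ≈ 1.414, RHS = 2.
B: fails at (5, 5) — LHS = cos(10) ≈ -0.8391, RHS = 2·cos(5) ≈ 0.5673.
C: holds — e.g. at (2, 5), both sides equal -117.

Answer: C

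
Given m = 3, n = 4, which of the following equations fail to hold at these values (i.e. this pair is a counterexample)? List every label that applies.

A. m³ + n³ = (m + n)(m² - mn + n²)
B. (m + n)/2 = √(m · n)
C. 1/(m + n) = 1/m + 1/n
Evaluating each claim at the given values:
A. LHS = 91, RHS = 91 → holds here (LHS = RHS)
B. LHS = 7/2, RHS = 2·√(3) ≈ 3.464 → fails here (LHS ≠ RHS)
C. LHS = 1/7, RHS = 7/12 → fails here (LHS ≠ RHS)

Answer: B, C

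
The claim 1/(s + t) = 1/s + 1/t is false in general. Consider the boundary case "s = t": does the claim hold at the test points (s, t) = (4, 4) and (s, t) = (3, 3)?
At (4, 4): LHS = 1/8 ≠ RHS = 1/2
At (3, 3): LHS = 1/6 ≠ RHS = 2/3

Answer: No, fails at both test points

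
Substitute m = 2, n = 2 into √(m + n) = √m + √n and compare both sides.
LHS = √(2 + 2) = 2
RHS = √2 + √2 = 2·√(2) ≈ 2.828

LHS ≠ RHS (they differ by about 0.8284), so the equation does not hold here.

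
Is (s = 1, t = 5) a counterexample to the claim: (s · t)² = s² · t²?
No

Substituting s = 1, t = 5:
LHS = (1 · 5)² = 25
RHS = 1² · 5² = 25

The sides agree, so this pair does not disprove the claim.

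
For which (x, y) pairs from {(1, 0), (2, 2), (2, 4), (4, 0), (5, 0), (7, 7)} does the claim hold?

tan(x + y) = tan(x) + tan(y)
(1, 0), (4, 0), (5, 0)

Testing each pair:
(1, 0): LHS = tan(1) ≈ 1.557, RHS = tan(1) ≈ 1.557 → holds
(2, 2): LHS = tan(4) ≈ 1.158, RHS = 2·tan(2) ≈ -4.37 → fails
(2, 4): LHS = tan(6) ≈ -0.291, RHS = tan(2) + tan(4) ≈ -1.027 → fails
(4, 0): LHS = tan(4) ≈ 1.158, RHS = tan(4) ≈ 1.158 → holds
(5, 0): LHS = tan(5) ≈ -3.381, RHS = tan(5) ≈ -3.381 → holds
(7, 7): LHS = tan(14) ≈ 7.245, RHS = 2·tan(7) ≈ 1.743 → fails

3 of 6 pairs satisfy the claim.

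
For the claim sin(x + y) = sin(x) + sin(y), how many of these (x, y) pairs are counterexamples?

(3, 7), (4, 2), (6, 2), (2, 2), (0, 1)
4

Testing each pair:
(3, 7): LHS = sin(10) ≈ -0.544, RHS = sin(3) + sin(7) ≈ 0.7981 → counterexample
(4, 2): LHS = sin(6) ≈ -0.2794, RHS = sin(4) + sin(2) ≈ 0.1525 → counterexample
(6, 2): LHS = sin(8) ≈ 0.9894, RHS = sin(6) + sin(2) ≈ 0.6299 → counterexample
(2, 2): LHS = sin(4) ≈ -0.7568, RHS = 2·sin(2) ≈ 1.819 → counterexample
(0, 1): LHS = sin(1) ≈ 0.8415, RHS = sin(1) ≈ 0.8415 → satisfies claim

That makes 4 counterexamples.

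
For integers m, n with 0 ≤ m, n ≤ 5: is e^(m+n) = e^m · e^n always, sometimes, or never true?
Always true

The identity holds for every pair in the range. For instance at (m, n) = (4, 2): both sides equal e^6 ≈ 403.4.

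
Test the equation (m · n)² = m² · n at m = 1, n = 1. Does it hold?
Holds

Substituting m = 1, n = 1:

LHS = (1 · 1)² = 1
RHS = 1² · 1 = 1

LHS = RHS, so the equation holds at this point.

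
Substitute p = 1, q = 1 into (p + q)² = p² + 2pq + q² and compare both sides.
LHS = (1 + 1)² = 4
RHS = 1² + 2·1·1 + 1² = 4

LHS = RHS: the two sides agree.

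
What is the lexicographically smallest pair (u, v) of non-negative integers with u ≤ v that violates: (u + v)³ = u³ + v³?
(u, v) = (1, 1)

At (0, 7): both sides equal 343, so it holds there.

Substituting (1, 1) into the claim:
LHS = (1 + 1)³ = 8
RHS = 1³ + 1³ = 2

Since LHS ≠ RHS, this pair disproves the claim, and no lexicographically smaller pair (u ≤ v, non-negative integers) does.

For instance (1, 7) is also a counterexample (LHS = 512, RHS = 344), but it's lexicographically larger.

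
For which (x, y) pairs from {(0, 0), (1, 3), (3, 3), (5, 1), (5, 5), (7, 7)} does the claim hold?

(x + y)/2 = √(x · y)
(0, 0), (3, 3), (5, 5), (7, 7)

Testing each pair:
(0, 0): LHS = 0, RHS = 0 → holds
(1, 3): LHS = 2, RHS = √(3) ≈ 1.732 → fails
(3, 3): LHS = 3, RHS = 3 → holds
(5, 1): LHS = 3, RHS = √(5) ≈ 2.236 → fails
(5, 5): LHS = 5, RHS = 5 → holds
(7, 7): LHS = 7, RHS = 7 → holds

4 of 6 pairs satisfy the claim.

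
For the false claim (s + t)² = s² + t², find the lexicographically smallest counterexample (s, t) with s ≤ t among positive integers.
Substituting (1, 1) into the claim:
LHS = (1 + 1)² = 4
RHS = 1² + 1² = 2

Since LHS ≠ RHS, this pair disproves the claim, and no lexicographically smaller pair (s ≤ t, positive integers) does.

For instance (2, 2) is also a counterexample (LHS = 16, RHS = 8), but it's lexicographically larger.

Answer: (s, t) = (1, 1)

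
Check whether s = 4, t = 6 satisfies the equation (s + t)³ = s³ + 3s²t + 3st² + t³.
Holds

Substituting s = 4, t = 6:

LHS = (4 + 6)³ = 1000
RHS = 4³ + 3·4²·6 + 3·4·6² + 6³ = 1000

LHS = RHS, so the equation holds at this point.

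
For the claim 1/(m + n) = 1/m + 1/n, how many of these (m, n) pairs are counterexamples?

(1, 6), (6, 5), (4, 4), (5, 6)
Testing each pair:
(1, 6): LHS = 1/7, RHS = 7/6 → counterexample
(6, 5): LHS = 1/11, RHS = 11/30 → counterexample
(4, 4): LHS = 1/8, RHS = 1/2 → counterexample
(5, 6): LHS = 1/11, RHS = 11/30 → counterexample

That makes 4 counterexamples.

Answer: 4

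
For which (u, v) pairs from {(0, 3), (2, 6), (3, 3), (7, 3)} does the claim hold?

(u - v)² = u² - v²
(3, 3)

Testing each pair:
(0, 3): LHS = 9, RHS = -9 → fails
(2, 6): LHS = 16, RHS = -32 → fails
(3, 3): LHS = 0, RHS = 0 → holds
(7, 3): LHS = 16, RHS = 40 → fails

1 of 4 pairs satisfies the claim.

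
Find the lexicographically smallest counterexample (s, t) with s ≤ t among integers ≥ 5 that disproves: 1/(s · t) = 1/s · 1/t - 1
Substituting (5, 5) into the claim:
LHS = 1/(5 · 5) = 1/25
RHS = 1/5 · 1/5 - 1 = -24/25

Since LHS ≠ RHS, this pair disproves the claim, and no lexicographically smaller pair (s ≤ t, integers ≥ 5) does.

For instance (5, 7) is also a counterexample (LHS = 1/35, RHS = -34/35), but it's lexicographically larger.

Answer: (s, t) = (5, 5)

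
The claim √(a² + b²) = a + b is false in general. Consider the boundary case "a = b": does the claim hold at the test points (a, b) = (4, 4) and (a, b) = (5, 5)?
No, fails at both test points

At (4, 4): LHS = 4·√(2) ≈ 5.657 ≠ RHS = 8
At (5, 5): LHS = 5·√(2) ≈ 7.071 ≠ RHS = 10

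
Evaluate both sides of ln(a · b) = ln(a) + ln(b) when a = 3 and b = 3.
LHS = ln(3 · 3) = ln(9) ≈ 2.197
RHS = ln(3) + ln(3) = 2·ln(3) ≈ 2.197

LHS = RHS: the two sides agree.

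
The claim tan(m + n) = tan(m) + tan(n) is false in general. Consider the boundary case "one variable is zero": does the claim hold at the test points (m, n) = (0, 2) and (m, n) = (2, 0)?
At (0, 2): LHS = tan(2) ≈ -2.185, RHS = tan(2) ≈ -2.185 → equal
At (2, 0): LHS = tan(2) ≈ -2.185, RHS = tan(2) ≈ -2.185 → equal

So the claim does hold at both of these boundary points, even though it is not an identity.

Answer: Yes, holds at both test points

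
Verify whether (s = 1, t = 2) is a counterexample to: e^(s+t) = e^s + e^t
Substituting s = 1, t = 2:
LHS = e^(1+2) = e^3 ≈ 20.09
RHS = e^1 + e^2 = e + e^2 ≈ 10.11

Since LHS ≠ RHS, this pair disproves the claim.

Answer: Yes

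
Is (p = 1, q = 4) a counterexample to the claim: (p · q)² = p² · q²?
Substituting p = 1, q = 4:
LHS = (1 · 4)² = 16
RHS = 1² · 4² = 16

The sides agree, so this pair does not disprove the claim.

Answer: No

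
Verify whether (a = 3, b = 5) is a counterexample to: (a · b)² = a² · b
Substituting a = 3, b = 5:
LHS = (3 · 5)² = 225
RHS = 3² · 5 = 45

Since LHS ≠ RHS, this pair disproves the claim.

Answer: Yes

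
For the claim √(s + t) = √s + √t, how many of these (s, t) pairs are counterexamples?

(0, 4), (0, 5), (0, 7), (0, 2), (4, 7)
Testing each pair:
(0, 4): LHS = 2, RHS = 2 → satisfies claim
(0, 5): LHS = √(5) ≈ 2.236, RHS = √(5) ≈ 2.236 → satisfies claim
(0, 7): LHS = √(7) ≈ 2.646, RHS = √(7) ≈ 2.646 → satisfies claim
(0, 2): LHS = √(2) ≈ 1.414, RHS = √(2) ≈ 1.414 → satisfies claim
(4, 7): LHS = √(11) ≈ 3.317, RHS = 2 + √(7) ≈ 4.646 → counterexample

That makes 1 counterexample.

Answer: 1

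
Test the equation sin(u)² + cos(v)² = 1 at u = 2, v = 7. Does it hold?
Substituting u = 2, v = 7:

LHS = sin(2)² + cos(7)² ≈ 1.395
RHS = 1

LHS ≠ RHS, so the equation does not hold at this point.

Answer: Fails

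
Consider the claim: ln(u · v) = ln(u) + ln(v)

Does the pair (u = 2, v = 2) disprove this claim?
No

Substituting u = 2, v = 2:
LHS = ln(2 · 2) = ln(4) ≈ 1.386
RHS = ln(2) + ln(2) = 2·ln(2) ≈ 1.386

The sides agree, so this pair does not disprove the claim.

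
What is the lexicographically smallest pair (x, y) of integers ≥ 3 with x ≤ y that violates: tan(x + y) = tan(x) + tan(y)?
Substituting (3, 3) into the claim:
LHS = tan(3 + 3) = tan(6) ≈ -0.291
RHS = tan(3) + tan(3) = 2·tan(3) ≈ -0.2851

Since LHS ≠ RHS, this pair disproves the claim, and no lexicographically smaller pair (x ≤ y, integers ≥ 3) does.

For instance (8, 8) is also a counterexample (LHS = tan(16) ≈ 0.3006, RHS = 2·tan(8) ≈ -13.6), but it's lexicographically larger.

Answer: (x, y) = (3, 3)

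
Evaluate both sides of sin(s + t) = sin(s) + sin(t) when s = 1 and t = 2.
LHS = sin(1 + 2) = sin(3) ≈ 0.1411
RHS = sin(1) + sin(2) ≈ 1.751

LHS ≠ RHS (they differ by about 1.61), so the equation does not hold here.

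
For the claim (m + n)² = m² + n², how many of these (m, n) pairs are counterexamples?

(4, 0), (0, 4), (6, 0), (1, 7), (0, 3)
1

Testing each pair:
(4, 0): LHS = 16, RHS = 16 → satisfies claim
(0, 4): LHS = 16, RHS = 16 → satisfies claim
(6, 0): LHS = 36, RHS = 36 → satisfies claim
(1, 7): LHS = 64, RHS = 50 → counterexample
(0, 3): LHS = 9, RHS = 9 → satisfies claim

That makes 1 counterexample.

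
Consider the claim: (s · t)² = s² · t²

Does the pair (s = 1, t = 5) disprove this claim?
Substituting s = 1, t = 5:
LHS = (1 · 5)² = 25
RHS = 1² · 5² = 25

The sides agree, so this pair does not disprove the claim.

Answer: No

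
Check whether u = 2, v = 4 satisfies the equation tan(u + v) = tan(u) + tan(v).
Fails

Substituting u = 2, v = 4:

LHS = tan(2 + 4) = tan(6) ≈ -0.291
RHS = tan(2) + tan(4) ≈ -1.027

LHS ≠ RHS, so the equation does not hold at this point.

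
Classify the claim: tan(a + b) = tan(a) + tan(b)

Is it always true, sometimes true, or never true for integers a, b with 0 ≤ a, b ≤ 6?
It holds at (a, b) = (1, 0) (both sides equal tan(1) ≈ 1.557), but fails at (a, b) = (6, 6) (LHS = tan(12) ≈ -0.6359, RHS = 2·tan(6) ≈ -0.582).

Answer: Sometimes true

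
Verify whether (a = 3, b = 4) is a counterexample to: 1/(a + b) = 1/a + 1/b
Yes

Substituting a = 3, b = 4:
LHS = 1/(3 + 4) = 1/7
RHS = 1/3 + 1/4 = 7/12

Since LHS ≠ RHS, this pair disproves the claim.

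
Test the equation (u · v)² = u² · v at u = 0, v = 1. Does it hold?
Holds

Substituting u = 0, v = 1:

LHS = (0 · 1)² = 0
RHS = 0² · 1 = 0

LHS = RHS, so the equation holds at this point.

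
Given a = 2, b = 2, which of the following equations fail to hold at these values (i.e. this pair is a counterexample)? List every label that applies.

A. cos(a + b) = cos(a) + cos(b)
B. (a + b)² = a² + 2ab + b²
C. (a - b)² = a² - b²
A

Evaluating each claim at the given values:
A. LHS = cos(4) ≈ -0.6536, RHS = 2·cos(2) ≈ -0.8323 → fails here (LHS ≠ RHS)
B. LHS = 16, RHS = 16 → holds here (LHS = RHS)
C. LHS = 0, RHS = 0 → holds here (LHS = RHS)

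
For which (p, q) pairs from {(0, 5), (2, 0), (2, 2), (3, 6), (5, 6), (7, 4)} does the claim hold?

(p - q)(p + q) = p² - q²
Testing each pair:
(0, 5): LHS = -25, RHS = -25 → holds
(2, 0): LHS = 4, RHS = 4 → holds
(2, 2): LHS = 0, RHS = 0 → holds
(3, 6): LHS = -27, RHS = -27 → holds
(5, 6): LHS = -11, RHS = -11 → holds
(7, 4): LHS = 33, RHS = 33 → holds

Every pair satisfies the claim.

Answer: All pairs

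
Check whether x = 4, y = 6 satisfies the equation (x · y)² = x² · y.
Substituting x = 4, y = 6:

LHS = (4 · 6)² = 576
RHS = 4² · 6 = 96

LHS ≠ RHS, so the equation does not hold at this point.

Answer: Fails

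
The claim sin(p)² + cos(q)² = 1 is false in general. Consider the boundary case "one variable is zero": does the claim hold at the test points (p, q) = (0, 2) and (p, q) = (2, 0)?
At (0, 2): LHS = cos(2)² ≈ 0.1732 ≠ RHS = 1
At (2, 0): LHS = sin(2)² + 1 ≈ 1.827 ≠ RHS = 1

Answer: No, fails at both test points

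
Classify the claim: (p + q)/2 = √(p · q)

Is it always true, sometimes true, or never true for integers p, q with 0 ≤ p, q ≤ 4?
Sometimes true

It holds at (p, q) = (2, 2) (both sides equal 2), but fails at (p, q) = (0, 3) (LHS = 3/2, RHS = 0).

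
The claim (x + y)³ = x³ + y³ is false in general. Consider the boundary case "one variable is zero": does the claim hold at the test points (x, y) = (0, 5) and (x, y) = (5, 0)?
Yes, holds at both test points

At (0, 5): LHS = 125, RHS = 125 → equal
At (5, 0): LHS = 125, RHS = 125 → equal

So the claim does hold at both of these boundary points, even though it is not an identity.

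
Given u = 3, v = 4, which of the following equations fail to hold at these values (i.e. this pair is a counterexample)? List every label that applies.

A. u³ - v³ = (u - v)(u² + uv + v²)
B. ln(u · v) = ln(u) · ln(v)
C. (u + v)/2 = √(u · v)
B, C

Evaluating each claim at the given values:
A. LHS = -37, RHS = -37 → holds here (LHS = RHS)
B. LHS = ln(12) ≈ 2.485, RHS = ln(3)·ln(4) ≈ 1.523 → fails here (LHS ≠ RHS)
C. LHS = 7/2, RHS = 2·√(3) ≈ 3.464 → fails here (LHS ≠ RHS)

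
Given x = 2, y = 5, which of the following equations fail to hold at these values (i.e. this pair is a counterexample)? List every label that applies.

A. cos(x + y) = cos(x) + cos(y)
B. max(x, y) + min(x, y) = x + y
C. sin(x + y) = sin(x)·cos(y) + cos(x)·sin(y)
A

Evaluating each claim at the given values:
A. LHS = cos(7) ≈ 0.7539, RHS = cos(2) + cos(5) ≈ -0.1325 → fails here (LHS ≠ RHS)
B. LHS = 7, RHS = 7 → holds here (LHS = RHS)
C. LHS = sin(7) ≈ 0.657, RHS = sin(2)·cos(5) + sin(5)·cos(2) ≈ 0.657 → holds here (LHS = RHS)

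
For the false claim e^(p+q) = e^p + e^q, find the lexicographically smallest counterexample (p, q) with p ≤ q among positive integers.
Substituting (1, 1) into the claim:
LHS = e^(1+1) = e^2 ≈ 7.389
RHS = e^1 + e^1 = 2·e ≈ 5.437

Since LHS ≠ RHS, this pair disproves the claim, and no lexicographically smaller pair (p ≤ q, positive integers) does.

For instance (2, 4) is also a counterexample (LHS = e^6 ≈ 403.4, RHS = e^2 + e^4 ≈ 61.99), but it's lexicographically larger.

Answer: (p, q) = (1, 1)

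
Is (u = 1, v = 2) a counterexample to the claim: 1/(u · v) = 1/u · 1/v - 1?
Substituting u = 1, v = 2:
LHS = 1/(1 · 2) = 1/2
RHS = 1/1 · 1/2 - 1 = -1/2

Since LHS ≠ RHS, this pair disproves the claim.

Answer: Yes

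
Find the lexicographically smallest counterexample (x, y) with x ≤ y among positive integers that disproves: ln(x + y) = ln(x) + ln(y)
(x, y) = (1, 1)

Substituting (1, 1) into the claim:
LHS = ln(1 + 1) = ln(2) ≈ 0.6931
RHS = ln(1) + ln(1) = 0

Since LHS ≠ RHS, this pair disproves the claim, and no lexicographically smaller pair (x ≤ y, positive integers) does.

For instance (3, 4) is also a counterexample (LHS = ln(7) ≈ 1.946, RHS = ln(3) + ln(4) ≈ 2.485), but it's lexicographically larger.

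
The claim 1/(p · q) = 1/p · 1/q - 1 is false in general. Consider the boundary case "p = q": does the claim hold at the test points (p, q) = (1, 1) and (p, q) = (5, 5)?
At (1, 1): LHS = 1 ≠ RHS = 0
At (5, 5): LHS = 1/25 ≠ RHS = -24/25

Answer: No, fails at both test points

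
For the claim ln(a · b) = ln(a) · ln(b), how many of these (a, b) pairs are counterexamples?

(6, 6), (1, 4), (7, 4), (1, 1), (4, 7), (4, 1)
5

Testing each pair:
(6, 6): LHS = ln(36) ≈ 3.584, RHS = ln(6)² ≈ 3.21 → counterexample
(1, 4): LHS = ln(4) ≈ 1.386, RHS = 0 → counterexample
(7, 4): LHS = ln(28) ≈ 3.332, RHS = ln(4)·ln(7) ≈ 2.698 → counterexample
(1, 1): LHS = 0, RHS = 0 → satisfies claim
(4, 7): LHS = ln(28) ≈ 3.332, RHS = ln(4)·ln(7) ≈ 2.698 → counterexample
(4, 1): LHS = ln(4) ≈ 1.386, RHS = 0 → counterexample

That makes 5 counterexamples.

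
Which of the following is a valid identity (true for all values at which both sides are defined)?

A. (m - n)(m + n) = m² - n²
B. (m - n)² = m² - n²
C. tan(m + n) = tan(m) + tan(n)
A: holds — e.g. at (2, 7), both sides equal -45.
B: fails at (1, 5) — LHS = 16, RHS = -24.
C: fails at (1, 4) — LHS = tan(5) ≈ -3.381, RHS = tan(4) + tan(1) ≈ 2.715.

Answer: A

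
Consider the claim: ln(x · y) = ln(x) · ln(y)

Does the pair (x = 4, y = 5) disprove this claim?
Substituting x = 4, y = 5:
LHS = ln(4 · 5) = ln(20) ≈ 2.996
RHS = ln(4) · ln(5) ≈ 2.231

Since LHS ≠ RHS, this pair disproves the claim.

Answer: Yes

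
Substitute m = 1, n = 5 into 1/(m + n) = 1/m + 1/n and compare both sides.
LHS = 1/(1 + 5) = 1/6
RHS = 1/1 + 1/5 = 6/5

LHS ≠ RHS, so the equation does not hold here.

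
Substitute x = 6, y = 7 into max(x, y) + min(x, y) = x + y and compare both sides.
LHS = max(6, 7) + min(6, 7) = 13
RHS = 6 + 7 = 13

LHS = RHS: the two sides agree.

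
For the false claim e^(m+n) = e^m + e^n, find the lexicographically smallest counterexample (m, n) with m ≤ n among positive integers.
Substituting (1, 1) into the claim:
LHS = e^(1+1) = e^2 ≈ 7.389
RHS = e^1 + e^1 = 2·e ≈ 5.437

Since LHS ≠ RHS, this pair disproves the claim, and no lexicographically smaller pair (m ≤ n, positive integers) does.

For instance (5, 8) is also a counterexample (LHS = e^13 ≈ 442413.4, RHS = e^5 + e^8 ≈ 3129), but it's lexicographically larger.

Answer: (m, n) = (1, 1)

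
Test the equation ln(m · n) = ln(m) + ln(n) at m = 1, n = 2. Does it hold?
Holds

Substituting m = 1, n = 2:

LHS = ln(1 · 2) = ln(2) ≈ 0.6931
RHS = ln(1) + ln(2) = ln(2) ≈ 0.6931

LHS = RHS, so the equation holds at this point.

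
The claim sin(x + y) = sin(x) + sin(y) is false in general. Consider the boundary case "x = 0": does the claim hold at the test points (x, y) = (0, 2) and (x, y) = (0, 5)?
At (0, 2): LHS = sin(2) ≈ 0.9093, RHS = sin(2) ≈ 0.9093 → equal
At (0, 5): LHS = sin(5) ≈ -0.9589, RHS = sin(5) ≈ -0.9589 → equal

So the claim does hold at both of these boundary points, even though it is not an identity.

Answer: Yes, holds at both test points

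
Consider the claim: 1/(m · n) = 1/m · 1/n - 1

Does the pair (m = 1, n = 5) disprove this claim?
Substituting m = 1, n = 5:
LHS = 1/(1 · 5) = 1/5
RHS = 1/1 · 1/5 - 1 = -4/5

Since LHS ≠ RHS, this pair disproves the claim.

Answer: Yes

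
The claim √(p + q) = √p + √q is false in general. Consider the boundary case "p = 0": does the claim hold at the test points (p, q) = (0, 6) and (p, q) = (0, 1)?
Yes, holds at both test points

At (0, 6): LHS = √(6) ≈ 2.449, RHS = √(6) ≈ 2.449 → equal
At (0, 1): LHS = 1, RHS = 1 → equal

So the claim does hold at both of these boundary points, even though it is not an identity.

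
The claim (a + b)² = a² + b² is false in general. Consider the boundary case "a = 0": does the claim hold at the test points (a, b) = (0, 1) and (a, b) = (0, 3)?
Yes, holds at both test points

At (0, 1): LHS = 1, RHS = 1 → equal
At (0, 3): LHS = 9, RHS = 9 → equal

So the claim does hold at both of these boundary points, even though it is not an identity.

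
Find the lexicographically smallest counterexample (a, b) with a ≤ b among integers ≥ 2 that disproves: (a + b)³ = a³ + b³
Substituting (2, 2) into the claim:
LHS = (2 + 2)³ = 64
RHS = 2³ + 2³ = 16

Since LHS ≠ RHS, this pair disproves the claim, and no lexicographically smaller pair (a ≤ b, integers ≥ 2) does.

For instance (5, 5) is also a counterexample (LHS = 1000, RHS = 250), but it's lexicographically larger.

Answer: (a, b) = (2, 2)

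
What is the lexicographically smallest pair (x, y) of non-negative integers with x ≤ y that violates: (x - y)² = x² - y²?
Substituting (0, 1) into the claim:
LHS = (0 - 1)² = 1
RHS = 0² - 1² = -1

Since LHS ≠ RHS, this pair disproves the claim, and no lexicographically smaller pair (x ≤ y, non-negative integers) does.

For instance (5, 6) is also a counterexample (LHS = 1, RHS = -11), but it's lexicographically larger.

Answer: (x, y) = (0, 1)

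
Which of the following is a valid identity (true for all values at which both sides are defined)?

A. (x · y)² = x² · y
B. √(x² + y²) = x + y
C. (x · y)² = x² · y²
C

A: fails at (3, 4) — LHS = 144, RHS = 36.
B: fails at (3, 5) — LHS = √(34) ≈ 5.831, RHS = 8.
C: holds — e.g. at (1, 5), both sides equal 25.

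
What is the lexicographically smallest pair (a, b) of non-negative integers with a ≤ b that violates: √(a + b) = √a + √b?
At (0, 1): both sides equal 1, so it holds there.
At (0, 2): both sides equal √(2) ≈ 1.414, so it holds there.

Substituting (1, 1) into the claim:
LHS = √(1 + 1) = √(2) ≈ 1.414
RHS = √1 + √1 = 2

Since LHS ≠ RHS, this pair disproves the claim, and no lexicographically smaller pair (a ≤ b, non-negative integers) does.

For instance (4, 6) is also a counterexample (LHS = √(10) ≈ 3.162, RHS = 2 + √(6) ≈ 4.449), but it's lexicographically larger.

Answer: (a, b) = (1, 1)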